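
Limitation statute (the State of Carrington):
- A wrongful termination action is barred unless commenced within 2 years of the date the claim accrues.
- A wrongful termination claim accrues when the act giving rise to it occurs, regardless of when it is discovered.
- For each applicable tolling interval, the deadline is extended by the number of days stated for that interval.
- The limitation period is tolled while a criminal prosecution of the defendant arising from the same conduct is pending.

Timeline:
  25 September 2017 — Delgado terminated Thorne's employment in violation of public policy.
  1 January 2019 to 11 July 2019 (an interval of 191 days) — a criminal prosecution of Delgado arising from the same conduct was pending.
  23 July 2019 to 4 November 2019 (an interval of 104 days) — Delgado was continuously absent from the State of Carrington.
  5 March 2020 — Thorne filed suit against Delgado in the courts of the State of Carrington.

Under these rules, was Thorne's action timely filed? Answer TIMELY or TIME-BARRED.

The claim accrued on 25 September 2017, the date of the act.
Adding the 2 years base period to 25 September 2017 gives a deadline of 25 September 2019, before any tolling.
Because the pending criminal prosecution ran from 1 January 2019 to 11 July 2019, the deadline is extended by 191 days to 3 April 2020.
No stated provision tolls the period for the defendant's absence, so the interval from 23 July 2019 to 4 November 2019 has no effect on the deadline.
Filing on 5 March 2020 beat the 3 April 2020 deadline — the action is timely.

TIMELY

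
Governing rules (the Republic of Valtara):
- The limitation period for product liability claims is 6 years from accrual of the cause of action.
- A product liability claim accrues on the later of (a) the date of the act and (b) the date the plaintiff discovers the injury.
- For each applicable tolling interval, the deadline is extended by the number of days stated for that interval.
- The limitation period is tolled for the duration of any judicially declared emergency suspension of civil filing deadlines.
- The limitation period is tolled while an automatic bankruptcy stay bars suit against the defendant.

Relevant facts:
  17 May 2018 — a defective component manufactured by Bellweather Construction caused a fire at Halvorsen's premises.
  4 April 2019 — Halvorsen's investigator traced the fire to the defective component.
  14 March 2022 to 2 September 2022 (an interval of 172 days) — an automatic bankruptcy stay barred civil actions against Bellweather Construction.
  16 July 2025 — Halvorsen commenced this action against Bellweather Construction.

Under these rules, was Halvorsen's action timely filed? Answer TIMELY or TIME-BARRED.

TIMELY

Because discovery on 4 April 2019 post-dates the 17 May 2018 act, accrual under the later-of rule falls on 4 April 2019.
Adding the 6 years base period to 4 April 2019 gives a deadline of 4 April 2025, before any tolling.
The period was tolled for 172 days by the automatic bankruptcy stay (14 March 2022 to 2 September 2022), pushing the deadline to 23 September 2025.
Halvorsen filed on 16 July 2025, before the 23 September 2025 deadline, so the action is timely.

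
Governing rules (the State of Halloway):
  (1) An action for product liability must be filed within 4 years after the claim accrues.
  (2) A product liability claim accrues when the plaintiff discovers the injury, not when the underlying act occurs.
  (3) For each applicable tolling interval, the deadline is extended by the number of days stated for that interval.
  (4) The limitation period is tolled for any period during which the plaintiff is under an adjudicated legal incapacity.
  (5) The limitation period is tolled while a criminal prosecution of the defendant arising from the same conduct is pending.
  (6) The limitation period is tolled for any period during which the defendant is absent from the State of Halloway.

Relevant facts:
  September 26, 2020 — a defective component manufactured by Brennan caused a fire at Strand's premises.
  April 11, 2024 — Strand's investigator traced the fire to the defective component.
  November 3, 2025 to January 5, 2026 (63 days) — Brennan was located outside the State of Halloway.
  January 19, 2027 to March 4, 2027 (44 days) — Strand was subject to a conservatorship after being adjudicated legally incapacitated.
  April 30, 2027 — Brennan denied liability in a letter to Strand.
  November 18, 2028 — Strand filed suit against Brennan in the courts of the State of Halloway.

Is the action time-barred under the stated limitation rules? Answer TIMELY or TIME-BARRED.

Accrual is tied to discovery, so the period began on April 11, 2024 rather than on September 26, 2020 when the act occurred.
Adding the 4 years base period to April 11, 2024 gives a deadline of April 11, 2028, before any tolling.
Because the defendant's absence from the jurisdiction ran from November 3, 2025 to January 5, 2026, the deadline is extended by 63 days to June 13, 2028.
Because the plaintiff's legal incapacity ran from January 19, 2027 to March 4, 2027, the deadline is extended by 44 days to July 27, 2028.
The other events in the timeline have no effect on the limitation period under the stated rules.
The November 18, 2028 filing falls after the July 27, 2028 deadline; the claim is time-barred.

TIME-BARRED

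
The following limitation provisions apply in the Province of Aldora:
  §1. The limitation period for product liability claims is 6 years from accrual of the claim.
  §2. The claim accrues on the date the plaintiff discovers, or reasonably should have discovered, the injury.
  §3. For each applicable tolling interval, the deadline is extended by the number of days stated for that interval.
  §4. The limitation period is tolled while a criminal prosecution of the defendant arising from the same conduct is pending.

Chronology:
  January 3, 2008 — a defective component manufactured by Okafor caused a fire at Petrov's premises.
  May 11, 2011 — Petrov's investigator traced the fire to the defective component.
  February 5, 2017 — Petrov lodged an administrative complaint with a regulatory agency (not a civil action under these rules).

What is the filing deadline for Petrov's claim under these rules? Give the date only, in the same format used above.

Under the discovery rule, the claim accrued on May 11, 2011, when Petrov discovered the injury — not on the January 3, 2008 date of the underlying act.
The untolled deadline — 6 years after May 11, 2011 — is May 11, 2017.
The other events in the timeline have no effect on the limitation period under the stated rules.

May 11, 2017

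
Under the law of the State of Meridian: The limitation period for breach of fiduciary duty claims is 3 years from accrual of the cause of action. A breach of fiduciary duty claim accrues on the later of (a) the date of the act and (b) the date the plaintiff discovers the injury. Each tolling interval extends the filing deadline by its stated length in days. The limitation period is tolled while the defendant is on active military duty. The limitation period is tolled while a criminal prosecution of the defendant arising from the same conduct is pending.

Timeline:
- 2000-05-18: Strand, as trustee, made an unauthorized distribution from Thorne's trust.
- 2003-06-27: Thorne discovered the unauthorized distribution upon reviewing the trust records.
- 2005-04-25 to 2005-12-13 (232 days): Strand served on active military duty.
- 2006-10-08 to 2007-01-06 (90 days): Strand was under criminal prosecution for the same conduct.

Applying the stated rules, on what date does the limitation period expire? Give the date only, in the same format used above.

The claim accrued on 2003-06-27 — the later of the 2000-05-18 act and the 2003-06-27 discovery.
The untolled deadline — 3 years after 2003-06-27 — is 2006-06-27.
The period was tolled for 232 days by the defendant's active military service (2005-04-25 to 2005-12-13), pushing the deadline to 2007-02-14.
The period was tolled for 90 days by the pending criminal prosecution (2006-10-08 to 2007-01-06), pushing the deadline to 2007-05-15.

2007-05-15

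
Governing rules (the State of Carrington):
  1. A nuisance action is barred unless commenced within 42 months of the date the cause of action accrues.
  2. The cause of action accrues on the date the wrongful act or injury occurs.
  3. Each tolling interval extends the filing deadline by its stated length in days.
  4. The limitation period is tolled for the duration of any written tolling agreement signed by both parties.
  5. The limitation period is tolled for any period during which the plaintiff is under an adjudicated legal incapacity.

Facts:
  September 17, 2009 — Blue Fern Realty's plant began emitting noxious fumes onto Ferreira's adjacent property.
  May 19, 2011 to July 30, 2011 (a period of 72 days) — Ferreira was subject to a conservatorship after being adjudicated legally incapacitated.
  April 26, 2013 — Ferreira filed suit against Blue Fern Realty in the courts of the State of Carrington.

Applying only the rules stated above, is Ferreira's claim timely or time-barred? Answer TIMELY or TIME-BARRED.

The limitation period began to run on September 17, 2009.
The untolled deadline — 42 months after September 17, 2009 — is March 17, 2013.
The plaintiff's legal incapacity from May 19, 2011 to July 30, 2011 tolled the period for 72 days, extending the deadline to May 28, 2013.
Ferreira filed on April 26, 2013, before the May 28, 2013 deadline, so the action is timely.

TIMELY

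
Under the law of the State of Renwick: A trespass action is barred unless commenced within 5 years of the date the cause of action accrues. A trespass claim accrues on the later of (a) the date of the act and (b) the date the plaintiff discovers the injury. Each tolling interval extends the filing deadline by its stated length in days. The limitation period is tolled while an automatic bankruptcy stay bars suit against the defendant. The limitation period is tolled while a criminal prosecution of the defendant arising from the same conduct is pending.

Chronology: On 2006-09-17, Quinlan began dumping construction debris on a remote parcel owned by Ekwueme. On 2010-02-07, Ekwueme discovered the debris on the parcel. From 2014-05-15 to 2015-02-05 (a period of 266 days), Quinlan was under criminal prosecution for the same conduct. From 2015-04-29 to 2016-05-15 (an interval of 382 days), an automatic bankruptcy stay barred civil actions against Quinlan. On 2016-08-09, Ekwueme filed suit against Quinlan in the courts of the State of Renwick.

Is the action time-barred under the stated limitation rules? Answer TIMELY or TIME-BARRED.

TIMELY

Because discovery on 2010-02-07 post-dates the 2006-09-17 act, accrual under the later-of rule falls on 2010-02-07.
The untolled deadline — 5 years after 2010-02-07 — is 2015-02-07.
The period was tolled for 266 days by the pending criminal prosecution (2014-05-15 to 2015-02-05), pushing the deadline to 2015-10-31.
Because the automatic bankruptcy stay ran from 2015-04-29 to 2016-05-15, the deadline is extended by 382 days to 2016-11-16.
The 2016-08-09 filing precedes the 2016-11-16 deadline; the claim is timely.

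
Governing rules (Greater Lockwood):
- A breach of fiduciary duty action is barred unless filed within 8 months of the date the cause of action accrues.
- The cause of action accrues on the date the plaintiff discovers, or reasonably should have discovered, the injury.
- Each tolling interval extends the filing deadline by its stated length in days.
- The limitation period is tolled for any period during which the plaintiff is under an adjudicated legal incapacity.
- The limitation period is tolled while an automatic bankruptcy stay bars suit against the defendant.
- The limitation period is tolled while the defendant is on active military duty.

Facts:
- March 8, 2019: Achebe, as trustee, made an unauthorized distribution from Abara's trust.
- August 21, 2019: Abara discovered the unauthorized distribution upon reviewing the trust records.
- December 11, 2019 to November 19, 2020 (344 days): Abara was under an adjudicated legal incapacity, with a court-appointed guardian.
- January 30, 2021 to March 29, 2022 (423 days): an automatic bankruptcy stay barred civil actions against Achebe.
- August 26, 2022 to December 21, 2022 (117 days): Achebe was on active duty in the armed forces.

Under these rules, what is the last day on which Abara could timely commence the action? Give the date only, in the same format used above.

Accrual is tied to discovery, so the period began on August 21, 2019 rather than on March 8, 2019 when the act occurred.
8 months from August 21, 2019 is April 21, 2020.
The period was tolled for 344 days by the plaintiff's legal incapacity (December 11, 2019 to November 19, 2020), pushing the deadline to March 31, 2021.
Because the automatic bankruptcy stay ran from January 30, 2021 to March 29, 2022, the deadline is extended by 423 days to May 28, 2022.
The defendant's active military service starting August 26, 2022 came too late — the period had run on May 28, 2022 — and so does not extend the deadline.

May 28, 2022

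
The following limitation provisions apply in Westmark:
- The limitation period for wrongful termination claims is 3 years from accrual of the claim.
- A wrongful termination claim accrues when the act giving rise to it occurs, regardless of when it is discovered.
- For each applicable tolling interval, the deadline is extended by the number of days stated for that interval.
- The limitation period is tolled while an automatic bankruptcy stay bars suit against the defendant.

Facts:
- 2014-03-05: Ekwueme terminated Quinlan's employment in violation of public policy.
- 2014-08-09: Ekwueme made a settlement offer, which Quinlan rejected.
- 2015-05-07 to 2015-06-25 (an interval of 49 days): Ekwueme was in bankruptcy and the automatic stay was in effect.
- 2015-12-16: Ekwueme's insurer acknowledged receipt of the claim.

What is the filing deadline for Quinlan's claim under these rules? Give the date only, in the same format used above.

The limitation period began to run on 2014-03-05.
Adding the 3 years base period to 2014-03-05 gives a deadline of 2017-03-05, before any tolling.
The automatic bankruptcy stay from 2015-05-07 to 2015-06-25 tolled the period for 49 days, extending the deadline to 2017-04-23.
Nothing else in the chronology tolls or restarts the period.

2017-04-23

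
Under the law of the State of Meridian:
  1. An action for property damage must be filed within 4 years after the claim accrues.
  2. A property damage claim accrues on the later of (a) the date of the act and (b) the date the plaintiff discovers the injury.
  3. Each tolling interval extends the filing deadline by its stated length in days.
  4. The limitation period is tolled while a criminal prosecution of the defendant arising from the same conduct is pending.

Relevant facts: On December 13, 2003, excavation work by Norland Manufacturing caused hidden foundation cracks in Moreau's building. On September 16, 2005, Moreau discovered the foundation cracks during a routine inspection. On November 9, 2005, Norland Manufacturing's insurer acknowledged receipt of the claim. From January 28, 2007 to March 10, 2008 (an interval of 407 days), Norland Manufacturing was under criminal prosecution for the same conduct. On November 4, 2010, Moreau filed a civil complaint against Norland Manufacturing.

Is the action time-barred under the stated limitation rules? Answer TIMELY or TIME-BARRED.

Taking the later of the act (December 13, 2003) and discovery (September 16, 2005), the claim accrued on September 16, 2005.
The untolled deadline — 4 years after September 16, 2005 — is September 16, 2009.
Because the pending criminal prosecution ran from January 28, 2007 to March 10, 2008, the deadline is extended by 407 days to October 28, 2010.
Nothing else in the chronology tolls or restarts the period.
Moreau filed on November 4, 2010, after the October 28, 2010 deadline, so the action is time-barred.

TIME-BARRED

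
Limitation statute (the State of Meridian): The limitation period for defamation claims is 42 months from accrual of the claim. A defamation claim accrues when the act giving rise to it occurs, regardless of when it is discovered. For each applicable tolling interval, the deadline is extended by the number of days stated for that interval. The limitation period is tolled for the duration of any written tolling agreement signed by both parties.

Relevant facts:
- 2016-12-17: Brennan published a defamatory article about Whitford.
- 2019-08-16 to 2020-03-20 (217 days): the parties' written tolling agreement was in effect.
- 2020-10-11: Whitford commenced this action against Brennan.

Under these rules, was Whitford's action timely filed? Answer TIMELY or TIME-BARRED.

TIMELY

The limitation period began to run on 2016-12-17.
The untolled deadline — 42 months after 2016-12-17 — is 2020-06-17.
Because the written tolling agreement ran from 2019-08-16 to 2020-03-20, the deadline is extended by 217 days to 2021-01-20.
The 2020-10-11 filing precedes the 2021-01-20 deadline; the claim is timely.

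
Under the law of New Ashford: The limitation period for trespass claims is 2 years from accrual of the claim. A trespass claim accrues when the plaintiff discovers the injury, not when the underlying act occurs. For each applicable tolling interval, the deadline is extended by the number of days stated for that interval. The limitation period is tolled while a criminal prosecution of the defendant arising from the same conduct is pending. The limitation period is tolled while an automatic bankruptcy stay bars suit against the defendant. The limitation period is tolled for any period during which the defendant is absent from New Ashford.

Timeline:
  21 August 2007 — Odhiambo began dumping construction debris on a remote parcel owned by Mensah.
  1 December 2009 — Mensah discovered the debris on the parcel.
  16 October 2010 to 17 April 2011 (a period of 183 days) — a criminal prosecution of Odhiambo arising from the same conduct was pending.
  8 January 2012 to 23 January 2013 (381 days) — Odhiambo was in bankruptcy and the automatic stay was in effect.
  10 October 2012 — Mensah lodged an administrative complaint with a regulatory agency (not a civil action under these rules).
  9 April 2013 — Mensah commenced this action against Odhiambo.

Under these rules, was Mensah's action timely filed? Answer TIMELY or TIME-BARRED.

TIMELY

Accrual is tied to discovery, so the period began on 1 December 2009 rather than on 21 August 2007 when the act occurred.
2 years from 1 December 2009 is 1 December 2011.
The pending criminal prosecution from 16 October 2010 to 17 April 2011 tolled the period for 183 days, extending the deadline to 1 June 2012.
The period was tolled for 381 days by the automatic bankruptcy stay (8 January 2012 to 23 January 2013), pushing the deadline to 17 June 2013.
Nothing else in the chronology tolls or restarts the period.
Mensah filed on 9 April 2013, before the 17 June 2013 deadline, so the action is timely.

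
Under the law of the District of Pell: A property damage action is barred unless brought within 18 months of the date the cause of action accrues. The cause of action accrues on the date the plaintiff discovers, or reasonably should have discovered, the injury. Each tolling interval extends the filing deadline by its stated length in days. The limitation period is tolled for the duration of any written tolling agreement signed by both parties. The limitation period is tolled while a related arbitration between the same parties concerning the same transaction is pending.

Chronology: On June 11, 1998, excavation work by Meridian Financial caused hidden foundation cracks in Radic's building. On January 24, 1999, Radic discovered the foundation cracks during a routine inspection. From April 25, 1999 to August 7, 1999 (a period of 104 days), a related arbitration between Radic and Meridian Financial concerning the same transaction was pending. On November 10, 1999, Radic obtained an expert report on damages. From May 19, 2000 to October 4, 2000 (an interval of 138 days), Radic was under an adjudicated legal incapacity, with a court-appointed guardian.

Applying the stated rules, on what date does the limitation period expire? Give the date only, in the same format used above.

November 5, 2000

Under the discovery rule, the claim accrued on January 24, 1999, when Radic discovered the injury — not on the June 11, 1998 date of the underlying act.
18 months from January 24, 1999 is July 24, 2000.
Because the pending related arbitration ran from April 25, 1999 to August 7, 1999, the deadline is extended by 104 days to November 5, 2000.
The plaintiff's legal incapacity from May 19, 2000 to October 4, 2000 does not toll the period, because no stated rule makes the plaintiff's incapacity a tolling event.
The other events in the timeline have no effect on the limitation period under the stated rules.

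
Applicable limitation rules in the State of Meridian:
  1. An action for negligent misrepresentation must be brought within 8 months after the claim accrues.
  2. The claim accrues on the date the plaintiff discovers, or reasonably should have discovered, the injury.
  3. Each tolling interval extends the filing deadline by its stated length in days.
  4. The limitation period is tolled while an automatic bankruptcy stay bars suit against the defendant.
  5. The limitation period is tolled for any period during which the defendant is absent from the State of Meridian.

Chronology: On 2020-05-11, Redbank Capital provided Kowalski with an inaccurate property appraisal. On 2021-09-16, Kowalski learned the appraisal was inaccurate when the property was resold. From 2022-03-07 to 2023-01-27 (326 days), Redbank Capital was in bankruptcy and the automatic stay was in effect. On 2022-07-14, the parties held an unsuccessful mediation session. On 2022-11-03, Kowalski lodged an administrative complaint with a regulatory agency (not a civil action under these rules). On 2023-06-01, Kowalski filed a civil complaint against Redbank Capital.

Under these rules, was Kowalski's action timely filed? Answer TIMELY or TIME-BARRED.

TIME-BARRED

Accrual is tied to discovery, so the period began on 2021-09-16 rather than on 2020-05-11 when the act occurred.
Adding the 8 months base period to 2021-09-16 gives a deadline of 2022-05-16, before any tolling.
Because the automatic bankruptcy stay ran from 2022-03-07 to 2023-01-27, the deadline is extended by 326 days to 2023-04-07.
Nothing else in the chronology tolls or restarts the period.
Kowalski filed on 2023-06-01, after the 2023-04-07 deadline, so the action is time-barred.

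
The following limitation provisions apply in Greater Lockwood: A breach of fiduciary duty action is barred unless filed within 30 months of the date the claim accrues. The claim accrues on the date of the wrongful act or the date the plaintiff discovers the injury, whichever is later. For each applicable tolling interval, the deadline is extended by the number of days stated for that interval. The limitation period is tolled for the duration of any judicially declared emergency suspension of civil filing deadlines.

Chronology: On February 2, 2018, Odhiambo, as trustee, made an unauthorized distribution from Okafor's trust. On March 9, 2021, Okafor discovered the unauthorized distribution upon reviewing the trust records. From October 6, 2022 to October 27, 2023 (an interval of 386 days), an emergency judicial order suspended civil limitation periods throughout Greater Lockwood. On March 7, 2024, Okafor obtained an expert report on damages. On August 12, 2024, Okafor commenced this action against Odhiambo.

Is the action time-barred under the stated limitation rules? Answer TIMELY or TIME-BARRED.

TIMELY

The claim accrued on March 9, 2021 — the later of the February 2, 2018 act and the March 9, 2021 discovery.
The untolled deadline — 30 months after March 9, 2021 — is September 9, 2023.
The period was tolled for 386 days by the emergency suspension of filing deadlines (October 6, 2022 to October 27, 2023), pushing the deadline to September 29, 2024.
None of the other events listed affects the running of the period under the stated rules.
Filing on August 12, 2024 beat the September 29, 2024 deadline — the action is timely.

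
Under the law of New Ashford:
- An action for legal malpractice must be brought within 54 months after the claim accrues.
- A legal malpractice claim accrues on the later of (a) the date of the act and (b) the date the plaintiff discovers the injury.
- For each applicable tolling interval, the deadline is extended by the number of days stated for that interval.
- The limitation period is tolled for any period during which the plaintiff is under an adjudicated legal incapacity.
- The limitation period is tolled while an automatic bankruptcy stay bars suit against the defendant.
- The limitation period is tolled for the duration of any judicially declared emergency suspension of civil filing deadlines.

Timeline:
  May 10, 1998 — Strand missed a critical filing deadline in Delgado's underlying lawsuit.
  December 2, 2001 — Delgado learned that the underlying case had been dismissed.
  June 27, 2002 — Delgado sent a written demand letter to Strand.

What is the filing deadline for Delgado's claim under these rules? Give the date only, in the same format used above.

June 2, 2006

Taking the later of the act (May 10, 1998) and discovery (December 2, 2001), the claim accrued on December 2, 2001.
Adding the 54 months base period to December 2, 2001 gives a deadline of June 2, 2006, before any tolling.
The other events in the timeline have no effect on the limitation period under the stated rules.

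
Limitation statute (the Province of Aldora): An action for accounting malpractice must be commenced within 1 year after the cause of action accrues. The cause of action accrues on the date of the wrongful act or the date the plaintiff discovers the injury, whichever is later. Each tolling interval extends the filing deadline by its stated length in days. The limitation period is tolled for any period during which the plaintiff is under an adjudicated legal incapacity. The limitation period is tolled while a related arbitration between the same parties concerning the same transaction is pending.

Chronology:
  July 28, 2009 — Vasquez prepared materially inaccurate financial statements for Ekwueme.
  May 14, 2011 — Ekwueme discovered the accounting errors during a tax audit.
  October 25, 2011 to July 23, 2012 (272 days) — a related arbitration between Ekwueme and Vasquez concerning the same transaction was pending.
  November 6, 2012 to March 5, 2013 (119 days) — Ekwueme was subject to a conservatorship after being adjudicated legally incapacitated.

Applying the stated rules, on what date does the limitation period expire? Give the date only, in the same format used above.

Taking the later of the act (July 28, 2009) and discovery (May 14, 2011), the claim accrued on May 14, 2011.
1 year from May 14, 2011 is May 14, 2012.
Because the pending related arbitration ran from October 25, 2011 to July 23, 2012, the deadline is extended by 272 days to February 10, 2013.
Because the plaintiff's legal incapacity ran from November 6, 2012 to March 5, 2013, the deadline is extended by 119 days to June 9, 2013.

June 9, 2013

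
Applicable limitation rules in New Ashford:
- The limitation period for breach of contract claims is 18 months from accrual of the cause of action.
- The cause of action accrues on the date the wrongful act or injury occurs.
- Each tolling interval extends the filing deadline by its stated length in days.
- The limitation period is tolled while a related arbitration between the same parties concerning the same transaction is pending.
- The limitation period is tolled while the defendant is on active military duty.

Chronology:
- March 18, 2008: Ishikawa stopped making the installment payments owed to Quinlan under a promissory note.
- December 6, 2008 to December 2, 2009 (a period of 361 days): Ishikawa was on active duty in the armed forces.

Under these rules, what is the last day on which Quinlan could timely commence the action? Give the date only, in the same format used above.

The cause of action accrued on March 18, 2008, the date of the act.
The untolled deadline — 18 months after March 18, 2008 — is September 18, 2009.
Because the defendant's active military service ran from December 6, 2008 to December 2, 2009, the deadline is extended by 361 days to September 14, 2010.

September 14, 2010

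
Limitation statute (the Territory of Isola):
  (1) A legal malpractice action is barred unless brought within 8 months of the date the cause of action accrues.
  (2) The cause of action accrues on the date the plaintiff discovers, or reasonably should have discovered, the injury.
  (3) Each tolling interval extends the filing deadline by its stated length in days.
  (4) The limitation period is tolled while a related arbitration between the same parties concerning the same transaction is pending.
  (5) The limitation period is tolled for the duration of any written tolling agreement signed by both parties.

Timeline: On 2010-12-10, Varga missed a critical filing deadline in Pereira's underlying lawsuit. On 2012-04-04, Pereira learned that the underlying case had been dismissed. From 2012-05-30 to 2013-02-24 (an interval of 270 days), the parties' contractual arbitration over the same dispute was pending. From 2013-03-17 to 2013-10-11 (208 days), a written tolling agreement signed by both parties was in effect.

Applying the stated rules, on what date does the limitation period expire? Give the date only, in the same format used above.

2014-03-27

Under the discovery rule, the claim accrued on 2012-04-04, when Pereira discovered the injury — not on the 2010-12-10 date of the underlying act.
8 months from 2012-04-04 is 2012-12-04.
Because the pending related arbitration ran from 2012-05-30 to 2013-02-24, the deadline is extended by 270 days to 2013-08-31.
Because the written tolling agreement ran from 2013-03-17 to 2013-10-11, the deadline is extended by 208 days to 2014-03-27.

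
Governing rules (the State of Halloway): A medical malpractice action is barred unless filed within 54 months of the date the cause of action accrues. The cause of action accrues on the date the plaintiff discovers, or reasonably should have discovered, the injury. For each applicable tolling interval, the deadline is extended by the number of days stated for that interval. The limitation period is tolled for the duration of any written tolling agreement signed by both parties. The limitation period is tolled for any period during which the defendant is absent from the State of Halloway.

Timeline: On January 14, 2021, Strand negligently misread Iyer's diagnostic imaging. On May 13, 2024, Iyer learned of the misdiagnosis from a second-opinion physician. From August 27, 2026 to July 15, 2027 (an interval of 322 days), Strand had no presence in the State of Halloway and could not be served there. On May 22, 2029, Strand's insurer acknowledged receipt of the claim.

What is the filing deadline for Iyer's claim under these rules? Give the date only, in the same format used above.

October 1, 2029

The claim did not accrue until Iyer discovered the injury on May 13, 2024; the January 14, 2021 act date does not start the clock under the stated rule.
Adding the 54 months base period to May 13, 2024 gives a deadline of November 13, 2028, before any tolling.
Because the defendant's absence from the jurisdiction ran from August 27, 2026 to July 15, 2027, the deadline is extended by 322 days to October 1, 2029.
None of the other events listed affects the running of the period under the stated rules.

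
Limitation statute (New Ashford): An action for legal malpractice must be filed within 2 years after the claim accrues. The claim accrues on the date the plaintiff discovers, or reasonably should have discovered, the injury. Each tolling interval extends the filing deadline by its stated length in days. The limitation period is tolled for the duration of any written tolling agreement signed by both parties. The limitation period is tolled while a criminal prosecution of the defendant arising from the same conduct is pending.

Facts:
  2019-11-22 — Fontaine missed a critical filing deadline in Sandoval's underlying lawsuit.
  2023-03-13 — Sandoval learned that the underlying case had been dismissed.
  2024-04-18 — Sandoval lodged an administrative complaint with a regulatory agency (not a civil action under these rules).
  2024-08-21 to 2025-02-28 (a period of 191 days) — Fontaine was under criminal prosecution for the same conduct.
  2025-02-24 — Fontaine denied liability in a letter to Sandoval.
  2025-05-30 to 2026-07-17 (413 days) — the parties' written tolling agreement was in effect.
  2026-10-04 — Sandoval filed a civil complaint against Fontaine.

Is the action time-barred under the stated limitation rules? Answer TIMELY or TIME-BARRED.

TIMELY

Accrual is tied to discovery, so the period began on 2023-03-13 rather than on 2019-11-22 when the act occurred.
2 years from 2023-03-13 is 2025-03-13.
Because the pending criminal prosecution ran from 2024-08-21 to 2025-02-28, the deadline is extended by 191 days to 2025-09-20.
The period was tolled for 413 days by the written tolling agreement (2025-05-30 to 2026-07-17), pushing the deadline to 2026-11-07.
Nothing else in the chronology tolls or restarts the period.
The 2026-10-04 filing precedes the 2026-11-07 deadline; the claim is timely.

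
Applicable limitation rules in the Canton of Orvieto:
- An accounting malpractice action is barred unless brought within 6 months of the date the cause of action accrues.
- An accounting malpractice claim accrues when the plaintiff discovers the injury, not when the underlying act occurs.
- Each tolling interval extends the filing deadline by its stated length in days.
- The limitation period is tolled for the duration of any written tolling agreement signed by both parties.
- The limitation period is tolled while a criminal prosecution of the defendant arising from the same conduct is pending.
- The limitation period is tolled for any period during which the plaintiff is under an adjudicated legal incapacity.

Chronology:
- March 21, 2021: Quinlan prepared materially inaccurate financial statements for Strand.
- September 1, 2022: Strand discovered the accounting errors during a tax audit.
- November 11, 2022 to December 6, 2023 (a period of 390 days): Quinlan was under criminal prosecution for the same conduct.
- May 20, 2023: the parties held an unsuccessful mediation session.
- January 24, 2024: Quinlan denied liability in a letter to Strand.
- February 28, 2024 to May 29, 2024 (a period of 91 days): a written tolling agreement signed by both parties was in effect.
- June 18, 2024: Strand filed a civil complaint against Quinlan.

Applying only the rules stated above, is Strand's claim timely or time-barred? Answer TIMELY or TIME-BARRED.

TIMELY

Accrual is tied to discovery, so the period began on September 1, 2022 rather than on March 21, 2021 when the act occurred.
6 months from September 1, 2022 is March 1, 2023.
The pending criminal prosecution from November 11, 2022 to December 6, 2023 tolled the period for 390 days, extending the deadline to March 25, 2024.
Because the written tolling agreement ran from February 28, 2024 to May 29, 2024, the deadline is extended by 91 days to June 24, 2024.
The other events in the timeline have no effect on the limitation period under the stated rules.
Filing on June 18, 2024 beat the June 24, 2024 deadline — the action is timely.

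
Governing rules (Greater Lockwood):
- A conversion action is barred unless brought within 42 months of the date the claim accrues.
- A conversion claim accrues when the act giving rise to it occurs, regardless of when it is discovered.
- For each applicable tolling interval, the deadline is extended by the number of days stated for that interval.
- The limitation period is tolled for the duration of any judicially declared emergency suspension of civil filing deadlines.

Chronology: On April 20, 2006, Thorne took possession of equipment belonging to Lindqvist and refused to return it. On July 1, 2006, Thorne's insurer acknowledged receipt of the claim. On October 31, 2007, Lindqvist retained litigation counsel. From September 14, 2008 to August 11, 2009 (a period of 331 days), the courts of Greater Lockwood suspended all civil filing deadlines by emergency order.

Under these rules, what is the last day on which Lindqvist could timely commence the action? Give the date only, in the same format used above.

The claim accrued on April 20, 2006, the date of the act.
42 months from April 20, 2006 is October 20, 2009.
The emergency suspension of filing deadlines from September 14, 2008 to August 11, 2009 tolled the period for 331 days, extending the deadline to September 16, 2010.
Nothing else in the chronology tolls or restarts the period.

September 16, 2010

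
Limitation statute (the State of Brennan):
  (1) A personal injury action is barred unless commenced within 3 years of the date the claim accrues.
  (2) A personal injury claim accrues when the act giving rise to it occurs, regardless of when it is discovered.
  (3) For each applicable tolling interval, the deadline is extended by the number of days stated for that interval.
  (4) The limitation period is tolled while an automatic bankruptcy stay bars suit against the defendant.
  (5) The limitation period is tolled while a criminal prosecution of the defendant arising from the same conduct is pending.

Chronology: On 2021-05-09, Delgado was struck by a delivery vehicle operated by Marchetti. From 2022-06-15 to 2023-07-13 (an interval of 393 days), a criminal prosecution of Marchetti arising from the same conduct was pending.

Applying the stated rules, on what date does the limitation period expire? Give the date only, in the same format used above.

The claim accrued on 2021-05-09, the date of the act.
Adding the 3 years base period to 2021-05-09 gives a deadline of 2024-05-09, before any tolling.
The pending criminal prosecution from 2022-06-15 to 2023-07-13 tolled the period for 393 days, extending the deadline to 2025-06-06.

2025-06-06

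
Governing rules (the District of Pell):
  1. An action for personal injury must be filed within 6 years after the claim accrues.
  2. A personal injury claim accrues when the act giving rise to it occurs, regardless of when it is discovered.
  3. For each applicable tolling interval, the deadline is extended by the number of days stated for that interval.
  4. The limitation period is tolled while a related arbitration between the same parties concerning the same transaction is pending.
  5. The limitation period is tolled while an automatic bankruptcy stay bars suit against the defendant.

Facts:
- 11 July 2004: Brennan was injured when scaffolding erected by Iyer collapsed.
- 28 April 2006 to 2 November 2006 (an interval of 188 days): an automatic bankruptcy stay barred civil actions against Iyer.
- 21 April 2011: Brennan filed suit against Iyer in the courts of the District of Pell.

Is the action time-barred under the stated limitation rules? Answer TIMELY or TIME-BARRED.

TIME-BARRED

The claim accrued on 11 July 2004, when the wrongful act occurred.
The untolled deadline — 6 years after 11 July 2004 — is 11 July 2010.
The automatic bankruptcy stay from 28 April 2006 to 2 November 2006 tolled the period for 188 days, extending the deadline to 15 January 2011.
The 21 April 2011 filing falls after the 15 January 2011 deadline; the claim is time-barred.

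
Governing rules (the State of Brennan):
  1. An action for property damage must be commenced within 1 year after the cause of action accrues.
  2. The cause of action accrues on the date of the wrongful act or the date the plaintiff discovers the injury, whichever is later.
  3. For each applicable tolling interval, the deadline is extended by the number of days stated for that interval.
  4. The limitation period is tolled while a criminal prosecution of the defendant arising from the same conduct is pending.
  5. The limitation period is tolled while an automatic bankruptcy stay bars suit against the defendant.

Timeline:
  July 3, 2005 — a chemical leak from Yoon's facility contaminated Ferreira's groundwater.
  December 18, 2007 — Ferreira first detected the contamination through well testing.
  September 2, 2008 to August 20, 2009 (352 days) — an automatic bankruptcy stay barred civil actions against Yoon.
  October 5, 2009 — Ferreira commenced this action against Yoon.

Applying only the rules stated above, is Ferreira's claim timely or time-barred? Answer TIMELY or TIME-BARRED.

TIMELY

Because discovery on December 18, 2007 post-dates the July 3, 2005 act, accrual under the later-of rule falls on December 18, 2007.
Adding the 1 year base period to December 18, 2007 gives a deadline of December 18, 2008, before any tolling.
Because the automatic bankruptcy stay ran from September 2, 2008 to August 20, 2009, the deadline is extended by 352 days to December 5, 2009.
The October 5, 2009 filing precedes the December 5, 2009 deadline; the claim is timely.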